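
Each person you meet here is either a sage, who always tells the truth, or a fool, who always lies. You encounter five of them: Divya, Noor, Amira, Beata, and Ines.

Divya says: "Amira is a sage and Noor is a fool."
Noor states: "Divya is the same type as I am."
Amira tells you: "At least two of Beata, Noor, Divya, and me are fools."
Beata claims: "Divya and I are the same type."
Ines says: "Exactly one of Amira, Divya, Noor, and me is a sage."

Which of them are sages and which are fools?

Consider Divya. Suppose Divya is a fool.
Then whichever role Noor has, Noor's statement has the wrong truth value — contradiction.
So Divya is a sage.
Consider Noor. Suppose Noor is a sage.
Then Divya's statement comes out false, contradicting Divya being a sage.
So Noor is a fool.
Consider Amira. Suppose Amira is a fool.
Then Divya's statement comes out false, contradicting Divya being a sage.
So Amira is a sage.
With that fixed, Ines's statement is false, so Ines is a fool.
Consider Beata. Suppose Beata is a sage.
Then Amira's statement comes out false, contradicting Amira being a sage.
So Beata is a fool.

Divya: sage, Noor: fool, Amira: sage, Beata: fool, Ines: fool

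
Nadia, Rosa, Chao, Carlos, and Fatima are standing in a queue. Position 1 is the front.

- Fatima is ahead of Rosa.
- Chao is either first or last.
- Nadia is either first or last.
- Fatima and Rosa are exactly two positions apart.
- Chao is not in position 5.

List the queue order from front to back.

From clue 1: Rosa is in {2,3,4,5}.
From clues 1–2: Chao is in {1,5}.
From clues 1–3: Nadia is in {1,5}.
From clues 1–4: Fatima → position 2, Carlos → position 3, Rosa → position 4.
From clues 1–5: Chao → position 1, Nadia → position 5.

Chao, Fatima, Carlos, Rosa, Nadia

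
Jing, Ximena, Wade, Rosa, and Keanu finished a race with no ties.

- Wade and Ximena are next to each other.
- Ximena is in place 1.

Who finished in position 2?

Wade

With clues 1–2, Jing, Keanu, Rosa, and Ximena are ruled out for place 2.
So place 2 is Wade.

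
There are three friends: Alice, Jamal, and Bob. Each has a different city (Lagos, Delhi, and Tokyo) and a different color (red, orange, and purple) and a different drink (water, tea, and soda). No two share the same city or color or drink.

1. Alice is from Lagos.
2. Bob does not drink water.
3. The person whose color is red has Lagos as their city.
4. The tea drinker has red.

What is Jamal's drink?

With clues 1–4, soda and tea are impossible for Jamal's drink.
That leaves water.

water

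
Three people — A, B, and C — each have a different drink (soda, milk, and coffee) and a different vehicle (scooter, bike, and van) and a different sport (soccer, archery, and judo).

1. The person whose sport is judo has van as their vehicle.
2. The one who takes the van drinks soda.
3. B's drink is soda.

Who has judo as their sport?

B

With clues 1–3, A and C are impossible for the one with sport judo.
That leaves B.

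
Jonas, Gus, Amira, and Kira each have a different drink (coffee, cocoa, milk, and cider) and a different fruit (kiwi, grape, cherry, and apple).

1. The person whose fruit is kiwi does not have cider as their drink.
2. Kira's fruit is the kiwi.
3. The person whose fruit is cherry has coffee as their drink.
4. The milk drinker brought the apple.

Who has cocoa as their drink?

With clues 1–4, Amira, Gus, and Jonas are impossible for the one with drink cocoa.
That leaves Kira.

Kira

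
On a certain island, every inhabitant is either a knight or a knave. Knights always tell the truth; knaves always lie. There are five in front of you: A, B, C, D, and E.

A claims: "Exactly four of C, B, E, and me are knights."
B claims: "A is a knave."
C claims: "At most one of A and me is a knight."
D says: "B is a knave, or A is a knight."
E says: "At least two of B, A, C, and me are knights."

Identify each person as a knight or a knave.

Consider A. Suppose A is a knight.
Then whichever role C has, C's statement has the wrong truth value — contradiction.
So A is a knave.
With that fixed, B's statement is true, so B is a knight.
With that fixed, C's statement is true, so C is a knight.
With that fixed, D's statement is false, so D is a knave.
With that fixed, E's statement is true, so E is a knight.

A: knave, B: knight, C: knight, D: knave, E: knight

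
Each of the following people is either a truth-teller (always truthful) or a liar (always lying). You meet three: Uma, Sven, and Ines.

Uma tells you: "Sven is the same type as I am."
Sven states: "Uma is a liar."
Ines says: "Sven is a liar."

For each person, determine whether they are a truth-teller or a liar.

Uma: liar, Sven: truth-teller, Ines: liar

Consider Uma. Suppose Uma is a truth-teller.
Then no assignment of the remaining roles makes every statement match its speaker's type — contradiction.
So Uma is a liar.
With that fixed, Sven's statement is true, so Sven is a truth-teller.
With that fixed, Ines's statement is false, so Ines is a liar.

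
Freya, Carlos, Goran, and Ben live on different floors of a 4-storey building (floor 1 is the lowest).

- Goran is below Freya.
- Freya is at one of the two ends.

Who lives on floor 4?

With clue 1, Goran is ruled out for floor 4.
With clues 1–2, Ben and Carlos are ruled out for floor 4.
So floor 4 is Freya.

Freya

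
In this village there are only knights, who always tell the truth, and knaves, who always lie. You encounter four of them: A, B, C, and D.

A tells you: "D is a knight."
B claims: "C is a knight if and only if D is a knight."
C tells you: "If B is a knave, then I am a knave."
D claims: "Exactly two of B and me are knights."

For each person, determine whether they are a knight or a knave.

A: knight, B: knight, C: knight, D: knight

Consider A. Suppose A is a knave.
Then no assignment of the remaining roles makes every statement match its speaker's type — contradiction.
So A is a knight.
Consider B. Suppose B is a knave.
Then whichever role C has, C's statement has the wrong truth value — contradiction.
So B is a knight.
With that fixed, C's statement is true, so C is a knight.
Consider D. Suppose D is a knave.
Then A's statement comes out false, contradicting A being a knight.
So D is a knight.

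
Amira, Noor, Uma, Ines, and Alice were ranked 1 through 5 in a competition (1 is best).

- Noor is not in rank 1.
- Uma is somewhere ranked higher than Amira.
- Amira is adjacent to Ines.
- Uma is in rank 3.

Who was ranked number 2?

With clues 1–4, Alice, Amira, Ines, and Uma are ruled out for rank 2.
So rank 2 is Noor.

Noor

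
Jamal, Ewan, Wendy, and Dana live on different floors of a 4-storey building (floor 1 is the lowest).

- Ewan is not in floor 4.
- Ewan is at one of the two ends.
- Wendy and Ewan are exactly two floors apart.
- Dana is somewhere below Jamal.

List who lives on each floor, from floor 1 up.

Ewan, Dana, Wendy, Jamal

From clue 1: Ewan is in {1,2,3}.
From clues 1–2: Ewan → floor 1.
From clues 1–3: Wendy → floor 3.
From clues 1–4: Dana → floor 2, Jamal → floor 4.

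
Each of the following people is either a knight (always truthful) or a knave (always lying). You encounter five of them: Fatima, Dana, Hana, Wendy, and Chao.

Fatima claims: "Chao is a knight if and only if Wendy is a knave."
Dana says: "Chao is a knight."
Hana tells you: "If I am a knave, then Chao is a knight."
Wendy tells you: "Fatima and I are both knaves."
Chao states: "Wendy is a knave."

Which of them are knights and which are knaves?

Fatima: knight, Dana: knight, Hana: knight, Wendy: knave, Chao: knight

Consider Fatima. Suppose Fatima is a knave.
Then whichever role Wendy has, Wendy's statement has the wrong truth value — contradiction.
So Fatima is a knight.
With that fixed, Wendy's statement is false, so Wendy is a knave.
With that fixed, Chao's statement is true, so Chao is a knight.
With that fixed, Dana's statement is true, so Dana is a knight.
With that fixed, Hana's statement is true, so Hana is a knight.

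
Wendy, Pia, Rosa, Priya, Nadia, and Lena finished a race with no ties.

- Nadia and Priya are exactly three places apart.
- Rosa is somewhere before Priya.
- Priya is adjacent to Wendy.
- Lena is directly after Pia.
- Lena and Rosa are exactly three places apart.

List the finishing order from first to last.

From clues 1–2: Rosa is in {1,2,3,4,5}.
From clues 1–3: Rosa is in {1,2,3,4}.
From clues 1–4: Rosa is in {1,2,4}.
From clues 1–5: Rosa → place 1, Nadia → place 2, Pia → place 3, Lena → place 4, Priya → place 5, Wendy → place 6.

Rosa, Nadia, Pia, Lena, Priya, Wendy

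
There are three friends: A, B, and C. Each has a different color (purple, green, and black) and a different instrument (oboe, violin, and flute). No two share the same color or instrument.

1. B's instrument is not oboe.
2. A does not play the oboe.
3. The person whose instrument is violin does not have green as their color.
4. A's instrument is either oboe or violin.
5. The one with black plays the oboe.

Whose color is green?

With clues 1–4, A is impossible for the one with color green.
With clues 1–5, C is impossible for the one with color green.
That leaves B.

B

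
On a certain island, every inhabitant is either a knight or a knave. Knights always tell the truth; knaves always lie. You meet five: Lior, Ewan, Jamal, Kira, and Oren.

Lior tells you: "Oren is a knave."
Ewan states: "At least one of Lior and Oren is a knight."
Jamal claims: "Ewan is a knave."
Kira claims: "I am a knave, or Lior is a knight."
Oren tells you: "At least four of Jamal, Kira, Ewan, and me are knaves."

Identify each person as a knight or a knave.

Consider Lior. Suppose Lior is a knave.
Then whichever role Kira has, Kira's statement has the wrong truth value — contradiction.
So Lior is a knight.
With that fixed, Ewan's statement is true, so Ewan is a knight.
With that fixed, Jamal's statement is false, so Jamal is a knave.
With that fixed, Kira's statement is true, so Kira is a knight.
With that fixed, Oren's statement is false, so Oren is a knave.

Lior: knight, Ewan: knight, Jamal: knave, Kira: knight, Oren: knave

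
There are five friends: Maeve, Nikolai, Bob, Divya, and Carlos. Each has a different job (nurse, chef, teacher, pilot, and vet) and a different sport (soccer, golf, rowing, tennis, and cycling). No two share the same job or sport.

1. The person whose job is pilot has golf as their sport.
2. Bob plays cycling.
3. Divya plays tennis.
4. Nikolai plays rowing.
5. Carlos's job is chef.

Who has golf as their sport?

With clues 1–2, Bob is impossible for the one with sport golf.
With clues 1–3, Divya is impossible for the one with sport golf.
With clues 1–4, Nikolai is impossible for the one with sport golf.
With clues 1–5, Carlos is impossible for the one with sport golf.
That leaves Maeve.

Maeve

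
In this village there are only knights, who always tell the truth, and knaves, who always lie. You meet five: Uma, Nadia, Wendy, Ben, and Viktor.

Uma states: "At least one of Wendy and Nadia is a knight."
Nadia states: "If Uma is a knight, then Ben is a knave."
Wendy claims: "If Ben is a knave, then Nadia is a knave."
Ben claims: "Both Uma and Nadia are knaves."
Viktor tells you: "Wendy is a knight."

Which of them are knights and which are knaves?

Consider Uma. Suppose Uma is a knave.
Then no assignment of the remaining roles makes every statement match its speaker's type — contradiction.
So Uma is a knight.
With that fixed, Ben's statement is false, so Ben is a knave.
With that fixed, Nadia's statement is true, so Nadia is a knight.
With that fixed, Wendy's statement is false, so Wendy is a knave.
With that fixed, Viktor's statement is false, so Viktor is a knave.

Uma: knight, Nadia: knight, Wendy: knave, Ben: knave, Viktor: knave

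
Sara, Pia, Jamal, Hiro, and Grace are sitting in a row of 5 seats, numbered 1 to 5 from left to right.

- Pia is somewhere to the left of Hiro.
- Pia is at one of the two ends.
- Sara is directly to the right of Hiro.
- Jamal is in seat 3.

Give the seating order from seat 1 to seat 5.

Pia, Grace, Jamal, Hiro, Sara

From clue 1: Pia is in {1,2,3,4}.
From clues 1–2: Pia → seat 1.
From clues 1–3: Sara is in {3,4,5}.
From clues 1–4: Grace → seat 2, Jamal → seat 3, Hiro → seat 4, Sara → seat 5.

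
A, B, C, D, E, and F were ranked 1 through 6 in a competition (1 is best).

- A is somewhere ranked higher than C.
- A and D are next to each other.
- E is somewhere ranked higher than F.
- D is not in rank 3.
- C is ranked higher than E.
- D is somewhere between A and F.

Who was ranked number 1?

With clue 1, C is ruled out for rank 1.
With clues 1–3, F is ruled out for rank 1.
With clues 1–5, E is ruled out for rank 1.
With clues 1–6, B and D are ruled out for rank 1.
So rank 1 is A.

A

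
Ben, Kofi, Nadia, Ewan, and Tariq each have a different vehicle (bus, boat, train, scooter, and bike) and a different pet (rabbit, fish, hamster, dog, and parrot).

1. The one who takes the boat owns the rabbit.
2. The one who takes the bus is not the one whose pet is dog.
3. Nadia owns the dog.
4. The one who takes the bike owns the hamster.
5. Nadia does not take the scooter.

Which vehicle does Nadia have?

train

With clues 1–3, boat and bus are impossible for Nadia's vehicle.
With clues 1–4, bike is impossible for Nadia's vehicle.
With clues 1–5, scooter is impossible for Nadia's vehicle.
That leaves train.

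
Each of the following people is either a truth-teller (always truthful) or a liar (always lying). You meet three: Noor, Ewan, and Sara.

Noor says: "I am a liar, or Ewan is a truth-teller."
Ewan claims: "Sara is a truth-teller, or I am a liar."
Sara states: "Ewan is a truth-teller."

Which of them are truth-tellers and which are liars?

Noor: truth-teller, Ewan: truth-teller, Sara: truth-teller

Consider Noor. Suppose Noor is a liar.
Then Noor's own statement would have to be false, but it can't be — contradiction.
So Noor is a truth-teller.
Consider Ewan. Suppose Ewan is a liar.
Then Noor's statement comes out false, contradicting Noor being a truth-teller.
So Ewan is a truth-teller.
With that fixed, Sara's statement is true, so Sara is a truth-teller.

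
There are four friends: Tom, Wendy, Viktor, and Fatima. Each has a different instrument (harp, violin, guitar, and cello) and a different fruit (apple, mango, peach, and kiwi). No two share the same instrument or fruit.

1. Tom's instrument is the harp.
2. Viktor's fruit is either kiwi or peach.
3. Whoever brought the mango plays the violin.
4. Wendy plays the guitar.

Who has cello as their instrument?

Clue 1 rules out Tom for the one with instrument cello.
With clues 1–4, Fatima and Wendy are impossible for the one with instrument cello.
That leaves Viktor.

Viktor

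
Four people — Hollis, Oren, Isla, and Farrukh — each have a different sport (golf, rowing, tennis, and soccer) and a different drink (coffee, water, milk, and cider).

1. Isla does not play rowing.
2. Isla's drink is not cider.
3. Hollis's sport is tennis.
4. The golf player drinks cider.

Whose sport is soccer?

With clues 1–3, Hollis is impossible for the one with sport soccer.
With clues 1–4, Farrukh and Oren are impossible for the one with sport soccer.
That leaves Isla.

Isla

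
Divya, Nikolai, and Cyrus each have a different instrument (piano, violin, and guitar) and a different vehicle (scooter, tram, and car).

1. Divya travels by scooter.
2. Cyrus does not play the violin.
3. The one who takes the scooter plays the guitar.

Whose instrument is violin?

With clues 1–2, Cyrus is impossible for the one with instrument violin.
With clues 1–3, Divya is impossible for the one with instrument violin.
That leaves Nikolai.

Nikolai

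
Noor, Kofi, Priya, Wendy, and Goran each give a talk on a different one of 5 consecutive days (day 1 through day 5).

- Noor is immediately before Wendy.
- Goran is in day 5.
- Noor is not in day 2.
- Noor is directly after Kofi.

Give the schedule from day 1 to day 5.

Priya, Kofi, Noor, Wendy, Goran

From clue 1: Noor is in {1,2,3,4}.
From clues 1–2: Goran → day 5.
From clues 1–3: Noor is in {1,3}.
From clues 1–4: Priya → day 1, Kofi → day 2, Noor → day 3, Wendy → day 4.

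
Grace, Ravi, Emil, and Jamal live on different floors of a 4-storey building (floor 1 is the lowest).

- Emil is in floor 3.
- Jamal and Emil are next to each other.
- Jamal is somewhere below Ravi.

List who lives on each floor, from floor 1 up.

Grace, Jamal, Emil, Ravi

From clue 1: Emil → floor 3.
From clues 1–2: Jamal is in {2,4}.
From clues 1–3: Grace → floor 1, Jamal → floor 2, Ravi → floor 4.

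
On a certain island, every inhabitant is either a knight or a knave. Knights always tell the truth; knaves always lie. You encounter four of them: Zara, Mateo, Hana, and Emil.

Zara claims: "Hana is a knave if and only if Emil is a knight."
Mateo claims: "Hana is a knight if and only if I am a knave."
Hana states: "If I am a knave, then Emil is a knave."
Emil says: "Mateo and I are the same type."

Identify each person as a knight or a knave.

Zara: knight, Mateo: knight, Hana: knave, Emil: knight

Consider Zara. Suppose Zara is a knave.
Then no assignment of the remaining roles makes every statement match its speaker's type — contradiction.
So Zara is a knight.
Consider Mateo. Suppose Mateo is a knave.
Then whichever role Emil has, Emil's statement has the wrong truth value — contradiction.
So Mateo is a knight.
Consider Hana. Suppose Hana is a knight.
Then Mateo's statement comes out false, contradicting Mateo being a knight.
So Hana is a knave.
Consider Emil. Suppose Emil is a knave.
Then Zara's statement comes out false, contradicting Zara being a knight.
So Emil is a knight.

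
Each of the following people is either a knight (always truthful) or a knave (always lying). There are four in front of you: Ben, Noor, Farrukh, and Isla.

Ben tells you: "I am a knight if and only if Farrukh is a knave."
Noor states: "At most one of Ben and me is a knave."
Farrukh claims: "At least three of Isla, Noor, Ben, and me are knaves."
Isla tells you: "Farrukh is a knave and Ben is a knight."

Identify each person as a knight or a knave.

Ben: knight, Noor: knight, Farrukh: knave, Isla: knight

Consider Ben. Suppose Ben is a knave.
Then no assignment of the remaining roles makes every statement match its speaker's type — contradiction.
So Ben is a knight.
With that fixed, Noor's statement is true, so Noor is a knight.
With that fixed, Farrukh's statement is false, so Farrukh is a knave.
With that fixed, Isla's statement is true, so Isla is a knight.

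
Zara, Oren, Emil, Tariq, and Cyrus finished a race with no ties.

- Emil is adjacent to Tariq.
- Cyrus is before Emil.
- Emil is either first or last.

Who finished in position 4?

With clues 1–2, Cyrus is ruled out for place 4.
With clues 1–3, Emil, Oren, and Zara are ruled out for place 4.
So place 4 is Tariq.

Tariq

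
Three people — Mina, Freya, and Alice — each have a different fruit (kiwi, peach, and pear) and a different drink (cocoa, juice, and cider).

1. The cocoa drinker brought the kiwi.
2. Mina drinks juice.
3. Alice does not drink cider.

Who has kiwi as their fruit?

With clues 1–2, Mina is impossible for the one with fruit kiwi.
With clues 1–3, Freya is impossible for the one with fruit kiwi.
That leaves Alice.

Alice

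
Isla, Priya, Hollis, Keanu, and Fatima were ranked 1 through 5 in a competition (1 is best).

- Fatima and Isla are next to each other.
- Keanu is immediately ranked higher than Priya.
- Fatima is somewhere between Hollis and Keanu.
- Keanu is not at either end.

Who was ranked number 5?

With clues 1–2, Keanu is ruled out for rank 5.
With clues 1–3, Fatima and Isla are ruled out for rank 5.
With clues 1–4, Hollis is ruled out for rank 5.
So rank 5 is Priya.

Priya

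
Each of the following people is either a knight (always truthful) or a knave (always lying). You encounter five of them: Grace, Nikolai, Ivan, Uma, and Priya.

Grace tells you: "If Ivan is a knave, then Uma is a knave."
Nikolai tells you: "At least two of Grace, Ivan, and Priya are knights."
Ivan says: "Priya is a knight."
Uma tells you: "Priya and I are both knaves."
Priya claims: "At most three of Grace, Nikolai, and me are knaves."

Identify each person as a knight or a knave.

Regardless of anyone's role, Priya's statement is true, so Priya is a knight.
With that fixed, Ivan's statement is true, so Ivan is a knight.
With that fixed, Uma's statement is false, so Uma is a knave.
With that fixed, Grace's statement is true, so Grace is a knight.
With that fixed, Nikolai's statement is true, so Nikolai is a knight.

Grace: knight, Nikolai: knight, Ivan: knight, Uma: knave, Priya: knight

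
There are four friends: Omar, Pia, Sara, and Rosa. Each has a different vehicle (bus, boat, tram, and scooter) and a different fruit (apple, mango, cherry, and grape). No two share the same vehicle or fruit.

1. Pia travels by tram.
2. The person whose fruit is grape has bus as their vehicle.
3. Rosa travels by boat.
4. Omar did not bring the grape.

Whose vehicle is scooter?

Omar

Clue 1 rules out Pia for the one with vehicle scooter.
With clues 1–3, Rosa is impossible for the one with vehicle scooter.
With clues 1–4, Sara is impossible for the one with vehicle scooter.
That leaves Omar.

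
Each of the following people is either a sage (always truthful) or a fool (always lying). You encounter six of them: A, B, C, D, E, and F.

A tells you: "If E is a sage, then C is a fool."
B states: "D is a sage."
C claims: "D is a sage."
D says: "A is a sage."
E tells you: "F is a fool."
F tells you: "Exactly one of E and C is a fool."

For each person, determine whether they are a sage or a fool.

Consider A. Suppose A is a fool.
Then no assignment of the remaining roles makes every statement match its speaker's type — contradiction.
So A is a sage.
With that fixed, D's statement is true, so D is a sage.
With that fixed, B's statement is true, so B is a sage.
With that fixed, C's statement is true, so C is a sage.
Consider E. Suppose E is a sage.
Then A's statement comes out false, contradicting A being a sage.
So E is a fool.
With that fixed, F's statement is true, so F is a sage.

A: sage, B: sage, C: sage, D: sage, E: fool, F: sage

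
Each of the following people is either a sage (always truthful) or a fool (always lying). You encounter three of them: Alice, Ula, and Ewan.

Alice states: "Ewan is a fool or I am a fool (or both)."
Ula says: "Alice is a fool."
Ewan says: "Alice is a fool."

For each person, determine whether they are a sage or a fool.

Alice: sage, Ula: fool, Ewan: fool

Consider Alice. Suppose Alice is a fool.
Then Alice's own statement would have to be false, but it can't be — contradiction.
So Alice is a sage.
With that fixed, Ula's statement is false, so Ula is a fool.
With that fixed, Ewan's statement is false, so Ewan is a fool.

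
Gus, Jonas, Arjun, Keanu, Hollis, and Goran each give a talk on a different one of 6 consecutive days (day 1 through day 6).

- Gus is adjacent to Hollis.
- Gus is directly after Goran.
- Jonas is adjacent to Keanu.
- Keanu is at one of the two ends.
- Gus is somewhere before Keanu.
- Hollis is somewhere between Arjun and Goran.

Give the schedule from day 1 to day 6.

Goran, Gus, Hollis, Arjun, Jonas, Keanu

From clues 1–2: Gus is in {2,3,4,5}.
From clues 1–4: Jonas is in {2,5}.
From clues 1–5: Jonas → day 5, Keanu → day 6.
From clues 1–6: Goran → day 1, Gus → day 2, Hollis → day 3, Arjun → day 4.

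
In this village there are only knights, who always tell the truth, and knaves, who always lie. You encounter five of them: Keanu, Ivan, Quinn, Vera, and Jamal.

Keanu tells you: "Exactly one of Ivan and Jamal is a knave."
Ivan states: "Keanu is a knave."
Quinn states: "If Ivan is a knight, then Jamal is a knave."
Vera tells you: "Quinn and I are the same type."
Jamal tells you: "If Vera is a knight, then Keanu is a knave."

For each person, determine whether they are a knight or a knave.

Consider Keanu. Suppose Keanu is a knave.
Then no assignment of the remaining roles makes every statement match its speaker's type — contradiction.
So Keanu is a knight.
With that fixed, Ivan's statement is false, so Ivan is a knave.
With that fixed, Quinn's statement is true, so Quinn is a knight.
Consider Vera. Suppose Vera is a knight.
Then no assignment of the remaining roles makes every statement match its speaker's type — contradiction.
So Vera is a knave.
With that fixed, Jamal's statement is true, so Jamal is a knight.

Keanu: knight, Ivan: knave, Quinn: knight, Vera: knave, Jamal: knight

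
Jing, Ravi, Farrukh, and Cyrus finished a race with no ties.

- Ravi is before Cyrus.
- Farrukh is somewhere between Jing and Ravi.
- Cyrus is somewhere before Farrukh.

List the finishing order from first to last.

Ravi, Cyrus, Farrukh, Jing

From clue 1: Ravi is in {1,2,3}.
From clues 1–2: Ravi is in {1,3}.
From clues 1–3: Ravi → place 1, Cyrus → place 2, Farrukh → place 3, Jing → place 4.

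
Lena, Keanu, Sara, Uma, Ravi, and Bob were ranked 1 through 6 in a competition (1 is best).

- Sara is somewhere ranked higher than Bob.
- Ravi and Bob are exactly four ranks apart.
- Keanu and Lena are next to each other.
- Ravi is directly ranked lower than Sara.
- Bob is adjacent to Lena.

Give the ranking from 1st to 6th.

Sara, Ravi, Uma, Keanu, Lena, Bob

From clue 1: Sara is in {1,2,3,4,5}.
From clues 1–2: Ravi is in {1,2,6}.
From clues 1–4: Sara → rank 1, Ravi → rank 2, Bob → rank 6.
From clues 1–5: Uma → rank 3, Keanu → rank 4, Lena → rank 5.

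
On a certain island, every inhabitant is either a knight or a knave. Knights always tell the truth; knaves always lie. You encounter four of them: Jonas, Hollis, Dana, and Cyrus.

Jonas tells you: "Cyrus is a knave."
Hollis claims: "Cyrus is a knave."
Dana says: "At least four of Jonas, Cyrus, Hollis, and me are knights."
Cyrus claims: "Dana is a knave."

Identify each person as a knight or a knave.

Consider Jonas. Suppose Jonas is a knight.
Then no assignment of the remaining roles makes every statement match its speaker's type — contradiction.
So Jonas is a knave.
With that fixed, Dana's statement is false, so Dana is a knave.
With that fixed, Cyrus's statement is true, so Cyrus is a knight.
With that fixed, Hollis's statement is false, so Hollis is a knave.

Jonas: knave, Hollis: knave, Dana: knave, Cyrus: knight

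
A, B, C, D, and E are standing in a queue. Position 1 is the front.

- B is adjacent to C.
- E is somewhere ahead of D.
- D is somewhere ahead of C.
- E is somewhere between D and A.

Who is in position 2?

With clues 1–3, B and C are ruled out for position 2.
With clues 1–4, A and D are ruled out for position 2.
So position 2 is E.

E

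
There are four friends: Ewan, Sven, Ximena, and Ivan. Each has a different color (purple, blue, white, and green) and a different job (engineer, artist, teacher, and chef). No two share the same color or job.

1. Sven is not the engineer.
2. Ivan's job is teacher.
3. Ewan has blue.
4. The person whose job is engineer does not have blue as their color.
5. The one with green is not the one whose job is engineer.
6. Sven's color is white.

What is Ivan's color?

With clues 1–3, blue is impossible for Ivan's color.
With clues 1–6, purple and white are impossible for Ivan's color.
That leaves green.

green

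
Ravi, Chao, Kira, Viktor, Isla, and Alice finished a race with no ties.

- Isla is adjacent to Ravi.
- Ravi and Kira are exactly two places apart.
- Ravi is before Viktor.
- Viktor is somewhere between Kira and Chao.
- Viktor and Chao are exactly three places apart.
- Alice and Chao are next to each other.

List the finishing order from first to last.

From clues 1–3: Viktor is in {3,4,5,6}.
From clues 1–4: Viktor is in {4,5}.
From clues 1–5: Ravi is in {3,4}.
From clues 1–6: Alice → place 1, Chao → place 2, Isla → place 3, Ravi → place 4, Viktor → place 5, Kira → place 6.

Alice, Chao, Isla, Ravi, Viktor, Kira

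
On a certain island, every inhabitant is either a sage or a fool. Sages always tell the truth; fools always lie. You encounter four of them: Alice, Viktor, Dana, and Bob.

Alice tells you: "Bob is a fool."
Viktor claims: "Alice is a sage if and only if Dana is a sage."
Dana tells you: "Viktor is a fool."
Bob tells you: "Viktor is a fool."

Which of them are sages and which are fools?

Alice: fool, Viktor: fool, Dana: sage, Bob: sage

Consider Alice. Suppose Alice is a sage.
Then no assignment of the remaining roles makes every statement match its speaker's type — contradiction.
So Alice is a fool.
Consider Viktor. Suppose Viktor is a sage.
Then no assignment of the remaining roles makes every statement match its speaker's type — contradiction.
So Viktor is a fool.
With that fixed, Dana's statement is true, so Dana is a sage.
With that fixed, Bob's statement is true, so Bob is a sage.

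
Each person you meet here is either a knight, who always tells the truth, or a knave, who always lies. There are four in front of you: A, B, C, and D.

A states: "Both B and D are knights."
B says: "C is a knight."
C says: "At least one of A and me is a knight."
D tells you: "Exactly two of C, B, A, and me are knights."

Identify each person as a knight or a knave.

Consider A. Suppose A is a knight.
Then no assignment of the remaining roles makes every statement match its speaker's type — contradiction.
So A is a knave.
Consider B. Suppose B is a knight.
Then no assignment of the remaining roles makes every statement match its speaker's type — contradiction.
So B is a knave.
Consider C. Suppose C is a knight.
Then B's statement comes out true, contradicting B being a knave.
So C is a knave.
With that fixed, D's statement is false, so D is a knave.

A: knave, B: knave, C: knave, D: knave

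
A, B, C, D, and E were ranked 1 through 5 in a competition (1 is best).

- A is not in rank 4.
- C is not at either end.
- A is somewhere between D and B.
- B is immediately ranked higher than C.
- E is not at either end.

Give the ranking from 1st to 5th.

From clue 1: A is in {1,2,3,5}.
From clues 1–2: C is in {2,3,4}.
From clues 1–3: A is in {2,3}.
From clues 1–5: B → rank 1, C → rank 2, A → rank 3, E → rank 4, D → rank 5.

B, C, A, E, D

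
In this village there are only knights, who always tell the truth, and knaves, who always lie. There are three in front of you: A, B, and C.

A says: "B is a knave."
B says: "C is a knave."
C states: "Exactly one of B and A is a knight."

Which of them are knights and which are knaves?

Consider A. Suppose A is a knave.
Then no assignment of the remaining roles makes every statement match its speaker's type — contradiction.
So A is a knight.
Consider B. Suppose B is a knight.
Then A's statement comes out false, contradicting A being a knight.
So B is a knave.
With that fixed, C's statement is true, so C is a knight.

A: knight, B: knave, C: knight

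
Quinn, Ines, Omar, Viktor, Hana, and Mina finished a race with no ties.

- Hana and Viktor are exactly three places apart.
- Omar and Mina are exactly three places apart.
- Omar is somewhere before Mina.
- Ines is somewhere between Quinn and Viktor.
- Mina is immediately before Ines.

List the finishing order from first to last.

Omar, Quinn, Hana, Mina, Ines, Viktor

From clues 1–3: Omar is in {1,2,3}.
From clues 1–5: Omar → place 1, Quinn → place 2, Hana → place 3, Mina → place 4, Ines → place 5, Viktor → place 6.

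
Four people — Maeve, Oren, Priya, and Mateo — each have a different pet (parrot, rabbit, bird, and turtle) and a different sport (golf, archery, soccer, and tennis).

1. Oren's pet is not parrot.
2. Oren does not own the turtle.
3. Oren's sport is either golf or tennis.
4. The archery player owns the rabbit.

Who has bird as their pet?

Oren

With clues 1–4, Maeve, Mateo, and Priya are impossible for the one with pet bird.
That leaves Oren.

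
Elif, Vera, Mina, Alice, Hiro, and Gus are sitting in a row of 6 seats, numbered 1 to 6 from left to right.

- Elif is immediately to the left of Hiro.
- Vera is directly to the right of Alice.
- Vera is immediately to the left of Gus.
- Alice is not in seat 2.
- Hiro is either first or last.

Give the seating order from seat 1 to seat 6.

Alice, Vera, Gus, Mina, Elif, Hiro

From clue 1: Elif is in {1,2,3,4,5}.
From clues 1–3: Elif is in {1,2,4,5}.
From clues 1–4: Vera is in {2,4,5}.
From clues 1–5: Alice → seat 1, Vera → seat 2, Gus → seat 3, Mina → seat 4, Elif → seat 5, Hiro → seat 6.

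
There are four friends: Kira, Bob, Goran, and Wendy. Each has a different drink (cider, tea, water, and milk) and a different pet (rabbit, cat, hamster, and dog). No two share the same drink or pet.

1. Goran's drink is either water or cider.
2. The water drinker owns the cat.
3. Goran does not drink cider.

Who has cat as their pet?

Goran

With clues 1–3, Bob, Kira, and Wendy are impossible for the one with pet cat.
That leaves Goran.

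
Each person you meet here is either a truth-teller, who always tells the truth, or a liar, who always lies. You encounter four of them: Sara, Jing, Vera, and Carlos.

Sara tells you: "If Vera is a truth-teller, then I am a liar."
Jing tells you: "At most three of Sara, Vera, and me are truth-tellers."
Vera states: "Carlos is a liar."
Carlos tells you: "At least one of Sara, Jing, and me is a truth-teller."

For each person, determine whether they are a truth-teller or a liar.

Sara: truth-teller, Jing: truth-teller, Vera: liar, Carlos: truth-teller

Regardless of anyone's role, Jing's statement is true, so Jing is a truth-teller.
With that fixed, Carlos's statement is true, so Carlos is a truth-teller.
With that fixed, Vera's statement is false, so Vera is a liar.
With that fixed, Sara's statement is true, so Sara is a truth-teller.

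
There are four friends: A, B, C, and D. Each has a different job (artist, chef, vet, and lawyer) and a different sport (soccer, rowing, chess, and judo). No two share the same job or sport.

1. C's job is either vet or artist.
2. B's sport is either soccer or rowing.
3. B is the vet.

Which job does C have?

artist

Clue 1 rules out chef and lawyer for C's job.
With clues 1–3, vet is impossible for C's job.
That leaves artist.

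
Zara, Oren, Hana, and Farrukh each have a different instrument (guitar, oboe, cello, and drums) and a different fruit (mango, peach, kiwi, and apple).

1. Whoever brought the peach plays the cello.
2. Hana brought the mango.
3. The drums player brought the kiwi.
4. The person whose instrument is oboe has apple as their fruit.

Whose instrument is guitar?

With clues 1–4, Farrukh, Oren, and Zara are impossible for the one with instrument guitar.
That leaves Hana.

Hana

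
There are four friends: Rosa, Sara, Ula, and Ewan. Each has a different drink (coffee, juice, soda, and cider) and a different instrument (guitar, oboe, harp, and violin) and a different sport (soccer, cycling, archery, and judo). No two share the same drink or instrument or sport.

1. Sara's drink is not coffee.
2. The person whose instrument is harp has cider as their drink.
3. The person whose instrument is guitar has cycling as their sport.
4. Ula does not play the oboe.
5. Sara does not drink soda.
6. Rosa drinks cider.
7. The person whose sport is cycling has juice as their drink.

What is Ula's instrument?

With clues 1–4, oboe is impossible for Ula's instrument.
With clues 1–6, harp is impossible for Ula's instrument.
With clues 1–7, guitar is impossible for Ula's instrument.
That leaves violin.

violin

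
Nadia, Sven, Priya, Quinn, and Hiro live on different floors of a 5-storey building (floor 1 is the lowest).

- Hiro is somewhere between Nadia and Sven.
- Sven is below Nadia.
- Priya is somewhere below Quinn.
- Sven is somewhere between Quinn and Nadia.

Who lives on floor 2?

With clues 1–2, Nadia is ruled out for floor 2.
With clues 1–4, Hiro, Priya, and Sven are ruled out for floor 2.
So floor 2 is Quinn.

Quinn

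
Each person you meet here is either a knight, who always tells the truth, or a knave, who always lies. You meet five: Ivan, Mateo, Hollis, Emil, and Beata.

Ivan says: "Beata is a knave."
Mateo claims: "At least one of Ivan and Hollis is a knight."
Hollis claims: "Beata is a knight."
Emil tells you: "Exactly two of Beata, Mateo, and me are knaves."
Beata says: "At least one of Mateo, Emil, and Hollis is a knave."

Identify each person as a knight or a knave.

Ivan: knave, Mateo: knight, Hollis: knight, Emil: knave, Beata: knight

Consider Ivan. Suppose Ivan is a knight.
Then no assignment of the remaining roles makes every statement match its speaker's type — contradiction.
So Ivan is a knave.
Consider Mateo. Suppose Mateo is a knave.
Then no assignment of the remaining roles makes every statement match its speaker's type — contradiction.
So Mateo is a knight.
Consider Hollis. Suppose Hollis is a knave.
Then Mateo's statement comes out false, contradicting Mateo being a knight.
So Hollis is a knight.
Consider Emil. Suppose Emil is a knight.
Then Emil's own statement would have to be true, but it can't be — contradiction.
So Emil is a knave.
With that fixed, Beata's statement is true, so Beata is a knight.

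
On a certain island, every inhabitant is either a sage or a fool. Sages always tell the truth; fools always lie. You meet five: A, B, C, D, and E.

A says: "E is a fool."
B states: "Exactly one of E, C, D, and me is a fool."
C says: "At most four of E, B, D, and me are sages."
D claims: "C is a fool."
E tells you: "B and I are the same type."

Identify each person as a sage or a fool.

A: fool, B: sage, C: sage, D: fool, E: sage

Regardless of anyone's role, C's statement is true, so C is a sage.
With that fixed, D's statement is false, so D is a fool.
Consider A. Suppose A is a sage.
Then no assignment of the remaining roles makes every statement match its speaker's type — contradiction.
So A is a fool.
Consider B. Suppose B is a fool.
Then whichever role E has, E's statement has the wrong truth value — contradiction.
So B is a sage.
Consider E. Suppose E is a fool.
Then A's statement comes out true, contradicting A being a fool.
So E is a sage.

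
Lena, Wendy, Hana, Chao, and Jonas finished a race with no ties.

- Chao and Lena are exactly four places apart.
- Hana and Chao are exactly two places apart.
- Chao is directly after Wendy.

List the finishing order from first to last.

From clue 1: Lena is in {1,5}.
From clues 1–2: Hana → place 3.
From clues 1–3: Lena → place 1, Jonas → place 2, Wendy → place 4, Chao → place 5.

Lena, Jonas, Hana, Wendy, Chao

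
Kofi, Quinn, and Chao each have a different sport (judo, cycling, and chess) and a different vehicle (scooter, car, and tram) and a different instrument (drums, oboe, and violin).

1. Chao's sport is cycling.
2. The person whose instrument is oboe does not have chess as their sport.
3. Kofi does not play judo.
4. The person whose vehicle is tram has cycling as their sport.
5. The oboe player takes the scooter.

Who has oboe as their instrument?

With clues 1–3, Kofi is impossible for the one with instrument oboe.
With clues 1–5, Chao is impossible for the one with instrument oboe.
That leaves Quinn.

Quinn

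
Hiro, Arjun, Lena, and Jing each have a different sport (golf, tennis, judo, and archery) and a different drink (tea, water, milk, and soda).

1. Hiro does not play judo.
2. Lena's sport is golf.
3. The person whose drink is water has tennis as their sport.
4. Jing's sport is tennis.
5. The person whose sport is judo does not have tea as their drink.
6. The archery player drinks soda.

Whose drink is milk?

Arjun

With clues 1–4, Jing is impossible for the one with drink milk.
With clues 1–6, Hiro and Lena are impossible for the one with drink milk.
That leaves Arjun.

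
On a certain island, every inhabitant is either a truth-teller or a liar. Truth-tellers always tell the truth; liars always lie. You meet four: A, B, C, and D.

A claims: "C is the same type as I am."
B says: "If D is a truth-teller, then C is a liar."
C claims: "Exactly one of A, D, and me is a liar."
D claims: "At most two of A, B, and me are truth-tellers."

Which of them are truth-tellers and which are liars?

A: liar, B: liar, C: truth-teller, D: truth-teller

Consider A. Suppose A is a truth-teller.
Then no assignment of the remaining roles makes every statement match its speaker's type — contradiction.
So A is a liar.
With that fixed, D's statement is true, so D is a truth-teller.
Consider B. Suppose B is a truth-teller.
Then no assignment of the remaining roles makes every statement match its speaker's type — contradiction.
So B is a liar.
Consider C. Suppose C is a liar.
Then A's statement comes out true, contradicting A being a liar.
So C is a truth-teller.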